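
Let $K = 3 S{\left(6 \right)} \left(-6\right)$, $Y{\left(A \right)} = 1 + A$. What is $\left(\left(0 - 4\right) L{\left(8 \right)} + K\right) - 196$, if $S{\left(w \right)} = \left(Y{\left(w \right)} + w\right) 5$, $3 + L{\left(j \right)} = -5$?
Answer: $-1334$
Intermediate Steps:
$L{\left(j \right)} = -8$ ($L{\left(j \right)} = -3 - 5 = -8$)
$S{\left(w \right)} = 5 + 10 w$ ($S{\left(w \right)} = \left(\left(1 + w\right) + w\right) 5 = \left(1 + 2 w\right) 5 = 5 + 10 w$)
$K = -1170$ ($K = 3 \left(5 + 10 \cdot 6\right) \left(-6\right) = 3 \left(5 + 60\right) \left(-6\right) = 3 \cdot 65 \left(-6\right) = 195 \left(-6\right) = -1170$)
$\left(\left(0 - 4\right) L{\left(8 \right)} + K\right) - 196 = \left(\left(0 - 4\right) \left(-8\right) - 1170\right) - 196 = \left(\left(-4\right) \left(-8\right) - 1170\right) - 196 = \left(32 - 1170\right) - 196 = -1138 - 196 = -1334$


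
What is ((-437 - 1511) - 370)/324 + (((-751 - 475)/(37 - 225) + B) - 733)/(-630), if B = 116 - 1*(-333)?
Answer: -3578363/532980 ≈ -6.7139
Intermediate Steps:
B = 449 (B = 116 + 333 = 449)
((-437 - 1511) - 370)/324 + (((-751 - 475)/(37 - 225) + B) - 733)/(-630) = ((-437 - 1511) - 370)/324 + (((-751 - 475)/(37 - 225) + 449) - 733)/(-630) = (-1948 - 370)*(1/324) + ((-1226/(-188) + 449) - 733)*(-1/630) = -2318*1/324 + ((-1226*(-1/188) + 449) - 733)*(-1/630) = -1159/162 + ((613/94 + 449) - 733)*(-1/630) = -1159/162 + (42819/94 - 733)*(-1/630) = -1159/162 - 26083/94*(-1/630) = -1159/162 + 26083/59220 = -3578363/532980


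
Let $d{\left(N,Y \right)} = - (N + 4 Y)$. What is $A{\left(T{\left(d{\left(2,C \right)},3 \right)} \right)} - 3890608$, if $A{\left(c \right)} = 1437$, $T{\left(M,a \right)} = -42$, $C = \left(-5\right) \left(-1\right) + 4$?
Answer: $-3889171$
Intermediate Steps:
$C = 9$ ($C = 5 + 4 = 9$)
$d{\left(N,Y \right)} = - N - 4 Y$
$A{\left(T{\left(d{\left(2,C \right)},3 \right)} \right)} - 3890608 = 1437 - 3890608 = -3889171$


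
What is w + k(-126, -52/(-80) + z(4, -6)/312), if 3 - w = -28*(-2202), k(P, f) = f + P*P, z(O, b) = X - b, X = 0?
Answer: -5950923/130 ≈ -45776.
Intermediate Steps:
z(O, b) = -b (z(O, b) = 0 - b = -b)
k(P, f) = f + P²
w = -61653 (w = 3 - (-28)*(-2202) = 3 - 1*61656 = 3 - 61656 = -61653)
w + k(-126, -52/(-80) + z(4, -6)/312) = -61653 + ((-52/(-80) - 1*(-6)/312) + (-126)²) = -61653 + ((-52*(-1/80) + 6*(1/312)) + 15876) = -61653 + ((13/20 + 1/52) + 15876) = -61653 + (87/130 + 15876) = -61653 + 2063967/130 = -5950923/130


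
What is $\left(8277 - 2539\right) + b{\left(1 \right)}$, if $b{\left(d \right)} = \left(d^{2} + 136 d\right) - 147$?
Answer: $5728$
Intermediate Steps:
$b{\left(d \right)} = -147 + d^{2} + 136 d$
$\left(8277 - 2539\right) + b{\left(1 \right)} = \left(8277 - 2539\right) + \left(-147 + 1^{2} + 136 \cdot 1\right) = 5738 + \left(-147 + 1 + 136\right) = 5738 - 10 = 5728$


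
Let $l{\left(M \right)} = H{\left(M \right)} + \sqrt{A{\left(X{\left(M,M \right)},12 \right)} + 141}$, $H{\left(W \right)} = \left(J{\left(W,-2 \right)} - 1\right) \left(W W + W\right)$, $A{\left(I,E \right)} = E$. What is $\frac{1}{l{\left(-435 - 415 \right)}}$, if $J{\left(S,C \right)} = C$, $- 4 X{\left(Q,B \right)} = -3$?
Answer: $- \frac{14150}{30634042499} - \frac{\sqrt{17}}{1562336167449} \approx -4.6191 \cdot 10^{-7}$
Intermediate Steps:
$X{\left(Q,B \right)} = \frac{3}{4}$ ($X{\left(Q,B \right)} = \left(- \frac{1}{4}\right) \left(-3\right) = \frac{3}{4}$)
$H{\left(W \right)} = - 3 W - 3 W^{2}$ ($H{\left(W \right)} = \left(-2 - 1\right) \left(W W + W\right) = - 3 \left(W^{2} + W\right) = - 3 \left(W + W^{2}\right) = - 3 W - 3 W^{2}$)
$l{\left(M \right)} = 3 \sqrt{17} - 3 M \left(1 + M\right)$ ($l{\left(M \right)} = - 3 M \left(1 + M\right) + \sqrt{12 + 141} = - 3 M \left(1 + M\right) + \sqrt{153} = - 3 M \left(1 + M\right) + 3 \sqrt{17} = 3 \sqrt{17} - 3 M \left(1 + M\right)$)
$\frac{1}{l{\left(-435 - 415 \right)}} = \frac{1}{3 \sqrt{17} - 3 \left(-435 - 415\right) \left(1 - 850\right)} = \frac{1}{3 \sqrt{17} - - 2550 \left(1 - 850\right)} = \frac{1}{3 \sqrt{17} - \left(-2550\right) \left(-849\right)} = \frac{1}{3 \sqrt{17} - 2164950} = \frac{1}{-2164950 + 3 \sqrt{17}}$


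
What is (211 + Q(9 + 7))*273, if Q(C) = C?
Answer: 61971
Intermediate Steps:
(211 + Q(9 + 7))*273 = (211 + (9 + 7))*273 = (211 + 16)*273 = 227*273 = 61971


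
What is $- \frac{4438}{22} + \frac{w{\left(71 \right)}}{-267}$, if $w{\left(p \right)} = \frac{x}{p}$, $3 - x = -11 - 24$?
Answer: $- \frac{42066001}{208527} \approx -201.73$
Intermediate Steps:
$x = 38$ ($x = 3 - \left(-11 - 24\right) = 3 - -35 = 3 + 35 = 38$)
$w{\left(p \right)} = \frac{38}{p}$
$- \frac{4438}{22} + \frac{w{\left(71 \right)}}{-267} = - \frac{4438}{22} + \frac{38 \cdot \frac{1}{71}}{-267} = \left(-4438\right) \frac{1}{22} + 38 \cdot \frac{1}{71} \left(- \frac{1}{267}\right) = - \frac{2219}{11} + \frac{38}{71} \left(- \frac{1}{267}\right) = - \frac{2219}{11} - \frac{38}{18957} = - \frac{42066001}{208527}$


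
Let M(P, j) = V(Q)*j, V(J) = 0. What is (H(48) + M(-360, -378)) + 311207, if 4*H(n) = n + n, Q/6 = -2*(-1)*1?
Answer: 311231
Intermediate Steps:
Q = 12 (Q = 6*(-2*(-1)*1) = 6*(2*1) = 6*2 = 12)
H(n) = n/2 (H(n) = (n + n)/4 = (2*n)/4 = n/2)
M(P, j) = 0 (M(P, j) = 0*j = 0)
(H(48) + M(-360, -378)) + 311207 = ((½)*48 + 0) + 311207 = (24 + 0) + 311207 = 24 + 311207 = 311231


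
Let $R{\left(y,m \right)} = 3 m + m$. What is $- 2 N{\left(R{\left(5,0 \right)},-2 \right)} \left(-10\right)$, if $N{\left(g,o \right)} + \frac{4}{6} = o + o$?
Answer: $- \frac{280}{3} \approx -93.333$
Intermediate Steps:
$R{\left(y,m \right)} = 4 m$
$N{\left(g,o \right)} = - \frac{2}{3} + 2 o$ ($N{\left(g,o \right)} = - \frac{2}{3} + \left(o + o\right) = - \frac{2}{3} + 2 o$)
$- 2 N{\left(R{\left(5,0 \right)},-2 \right)} \left(-10\right) = - 2 \left(- \frac{2}{3} + 2 \left(-2\right)\right) \left(-10\right) = - 2 \left(- \frac{2}{3} - 4\right) \left(-10\right) = \left(-2\right) \left(- \frac{14}{3}\right) \left(-10\right) = \frac{28}{3} \left(-10\right) = - \frac{280}{3}$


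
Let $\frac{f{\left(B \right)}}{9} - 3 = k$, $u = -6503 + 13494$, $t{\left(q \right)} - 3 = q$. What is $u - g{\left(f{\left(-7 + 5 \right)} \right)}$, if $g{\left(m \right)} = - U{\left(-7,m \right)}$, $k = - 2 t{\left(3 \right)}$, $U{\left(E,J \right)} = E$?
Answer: $6984$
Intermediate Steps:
$t{\left(q \right)} = 3 + q$
$u = 6991$
$k = -12$ ($k = - 2 \left(3 + 3\right) = \left(-2\right) 6 = -12$)
$f{\left(B \right)} = -81$ ($f{\left(B \right)} = 27 + 9 \left(-12\right) = 27 - 108 = -81$)
$g{\left(m \right)} = 7$ ($g{\left(m \right)} = \left(-1\right) \left(-7\right) = 7$)
$u - g{\left(f{\left(-7 + 5 \right)} \right)} = 6991 - 7 = 6984$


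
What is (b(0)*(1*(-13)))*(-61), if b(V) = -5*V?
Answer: 0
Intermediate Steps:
(b(0)*(1*(-13)))*(-61) = ((-5*0)*(1*(-13)))*(-61) = (0*(-13))*(-61) = 0*(-61) = 0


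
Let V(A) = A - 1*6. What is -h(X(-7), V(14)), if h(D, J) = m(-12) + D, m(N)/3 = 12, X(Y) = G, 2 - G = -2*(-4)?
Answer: -30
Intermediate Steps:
G = -6 (G = 2 - (-2)*(-4) = 2 - 1*8 = 2 - 8 = -6)
X(Y) = -6
m(N) = 36 (m(N) = 3*12 = 36)
V(A) = -6 + A (V(A) = A - 6 = -6 + A)
h(D, J) = 36 + D
-h(X(-7), V(14)) = -(36 - 6) = -1*30 = -30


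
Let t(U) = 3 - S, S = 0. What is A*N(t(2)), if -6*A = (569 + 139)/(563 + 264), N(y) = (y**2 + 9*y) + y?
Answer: -4602/827 ≈ -5.5647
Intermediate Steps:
t(U) = 3 (t(U) = 3 - 1*0 = 3 + 0 = 3)
N(y) = y**2 + 10*y
A = -118/827 (A = -(569 + 139)/(6*(563 + 264)) = -118/827 ≈ -0.14268)
A*N(t(2)) = -354*(10 + 3)/827 = -354*13/827 = -118/827*39 = -4602/827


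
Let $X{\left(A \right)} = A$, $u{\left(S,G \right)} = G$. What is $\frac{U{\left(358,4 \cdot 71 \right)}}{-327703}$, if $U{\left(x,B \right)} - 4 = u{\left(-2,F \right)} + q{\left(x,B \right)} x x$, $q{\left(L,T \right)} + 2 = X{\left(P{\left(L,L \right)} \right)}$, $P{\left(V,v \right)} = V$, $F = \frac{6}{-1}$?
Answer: $- \frac{45626382}{327703} \approx -139.23$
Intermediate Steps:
$F = -6$ ($F = 6 \left(-1\right) = -6$)
$q{\left(L,T \right)} = -2 + L$
$U{\left(x,B \right)} = -2 + x^{2} \left(-2 + x\right)$ ($U{\left(x,B \right)} = 4 + \left(-6 + \left(-2 + x\right) x x\right) = 4 + \left(-6 + \left(-2 + x\right) x^{2}\right) = 4 + \left(-6 + x^{2} \left(-2 + x\right)\right) = -2 + x^{2} \left(-2 + x\right)$)
$\frac{U{\left(358,4 \cdot 71 \right)}}{-327703} = \frac{-2 + 358^{2} \left(-2 + 358\right)}{-327703} = \left(-2 + 128164 \cdot 356\right) \left(- \frac{1}{327703}\right) = \left(-2 + 45626384\right) \left(- \frac{1}{327703}\right) = 45626382 \left(- \frac{1}{327703}\right) = - \frac{45626382}{327703}$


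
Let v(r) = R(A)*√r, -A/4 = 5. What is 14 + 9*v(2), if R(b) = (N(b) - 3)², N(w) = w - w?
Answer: 14 + 81*√2 ≈ 128.55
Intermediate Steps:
A = -20 (A = -4*5 = -20)
N(w) = 0
R(b) = 9 (R(b) = (0 - 3)² = (-3)² = 9)
v(r) = 9*√r
14 + 9*v(2) = 14 + 9*(9*√2) = 14 + 81*√2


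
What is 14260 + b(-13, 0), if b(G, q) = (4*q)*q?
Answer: 14260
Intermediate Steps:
b(G, q) = 4*q²
14260 + b(-13, 0) = 14260 + 4*0² = 14260 + 4*0 = 14260 + 0 = 14260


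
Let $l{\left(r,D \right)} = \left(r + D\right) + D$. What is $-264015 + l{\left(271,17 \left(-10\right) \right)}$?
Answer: $-264084$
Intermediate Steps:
$l{\left(r,D \right)} = r + 2 D$ ($l{\left(r,D \right)} = \left(D + r\right) + D = r + 2 D$)
$-264015 + l{\left(271,17 \left(-10\right) \right)} = -264015 + \left(271 + 2 \cdot 17 \left(-10\right)\right) = -264015 + \left(271 + 2 \left(-170\right)\right) = -264015 + \left(271 - 340\right) = -264015 - 69 = -264084$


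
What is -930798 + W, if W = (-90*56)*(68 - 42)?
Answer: -1061838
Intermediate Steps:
W = -131040 (W = -5040*26 = -131040)
-930798 + W = -930798 - 131040 = -1061838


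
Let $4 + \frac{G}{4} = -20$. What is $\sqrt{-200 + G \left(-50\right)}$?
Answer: $10 \sqrt{46} \approx 67.823$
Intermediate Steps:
$G = -96$ ($G = -16 + 4 \left(-20\right) = -16 - 80 = -96$)
$\sqrt{-200 + G \left(-50\right)} = \sqrt{-200 - -4800} = \sqrt{-200 + 4800} = \sqrt{4600} = 10 \sqrt{46}$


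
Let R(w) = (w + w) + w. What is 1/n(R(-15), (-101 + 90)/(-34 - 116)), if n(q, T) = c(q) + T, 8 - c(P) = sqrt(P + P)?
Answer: 181650/3491521 + 67500*I*sqrt(10)/3491521 ≈ 0.052026 + 0.061135*I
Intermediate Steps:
c(P) = 8 - sqrt(2)*sqrt(P) (c(P) = 8 - sqrt(P + P) = 8 - sqrt(2*P) = 8 - sqrt(2)*sqrt(P))
R(w) = 3*w (R(w) = 2*w + w = 3*w)
n(q, T) = 8 + T - sqrt(2)*sqrt(q) (n(q, T) = (8 - sqrt(2)*sqrt(q)) + T = 8 + T - sqrt(2)*sqrt(q))
1/n(R(-15), (-101 + 90)/(-34 - 116)) = 1/(8 + (-101 + 90)/(-34 - 116) - sqrt(2)*sqrt(3*(-15))) = 1/(8 - 11/(-150) - sqrt(2)*sqrt(-45)) = 1/(8 - 11*(-1/150) - sqrt(2)*3*I*sqrt(5)) = 1/(8 + 11/150 - 3*I*sqrt(10)) = 1/(1211/150 - 3*I*sqrt(10))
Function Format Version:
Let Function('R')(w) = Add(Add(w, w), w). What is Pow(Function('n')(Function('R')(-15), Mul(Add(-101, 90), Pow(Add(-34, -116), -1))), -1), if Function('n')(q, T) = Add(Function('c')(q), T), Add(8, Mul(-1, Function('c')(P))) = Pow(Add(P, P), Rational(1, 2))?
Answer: Add(Rational(181650, 3491521), Mul(Rational(67500, 3491521), I, Pow(10, Rational(1, 2)))) ≈ Add(0.052026, Mul(0.061135, I))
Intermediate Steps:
Function('c')(P) = Add(8, Mul(-1, Pow(2, Rational(1, 2)), Pow(P, Rational(1, 2)))) (Function('c')(P) = Add(8, Mul(-1, Pow(Add(P, P), Rational(1, 2)))) = Add(8, Mul(-1, Pow(Mul(2, P), Rational(1, 2)))) = Add(8, Mul(-1, Mul(Pow(2, Rational(1, 2)), Pow(P, Rational(1, 2))))) = Add(8, Mul(-1, Pow(2, Rational(1, 2)), Pow(P, Rational(1, 2)))))
Function('R')(w) = Mul(3, w) (Function('R')(w) = Add(Mul(2, w), w) = Mul(3, w))
Function('n')(q, T) = Add(8, T, Mul(-1, Pow(2, Rational(1, 2)), Pow(q, Rational(1, 2)))) (Function('n')(q, T) = Add(Add(8, Mul(-1, Pow(2, Rational(1, 2)), Pow(q, Rational(1, 2)))), T) = Add(8, T, Mul(-1, Pow(2, Rational(1, 2)), Pow(q, Rational(1, 2)))))
Pow(Function('n')(Function('R')(-15), Mul(Add(-101, 90), Pow(Add(-34, -116), -1))), -1) = Pow(Add(8, Mul(Add(-101, 90), Pow(Add(-34, -116), -1)), Mul(-1, Pow(2, Rational(1, 2)), Pow(Mul(3, -15), Rational(1, 2)))), -1) = Pow(Add(8, Mul(-11, Pow(-150, -1)), Mul(-1, Pow(2, Rational(1, 2)), Pow(-45, Rational(1, 2)))), -1) = Pow(Add(8, Mul(-11, Rational(-1, 150)), Mul(-1, Pow(2, Rational(1, 2)), Mul(3, I, Pow(5, Rational(1, 2))))), -1) = Pow(Add(8, Rational(11, 150), Mul(-3, I, Pow(10, Rational(1, 2)))), -1) = Pow(Add(Rational(1211, 150), Mul(-3, I, Pow(10, Rational(1, 2)))), -1)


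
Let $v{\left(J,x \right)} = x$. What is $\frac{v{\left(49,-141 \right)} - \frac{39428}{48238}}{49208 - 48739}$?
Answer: $- \frac{3420493}{11311811} \approx -0.30238$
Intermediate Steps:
$\frac{v{\left(49,-141 \right)} - \frac{39428}{48238}}{49208 - 48739} = \frac{-141 - \frac{39428}{48238}}{49208 - 48739} = \frac{-141 - \frac{19714}{24119}}{469} = \left(-141 - \frac{19714}{24119}\right) \frac{1}{469} = \left(- \frac{3420493}{24119}\right) \frac{1}{469} = - \frac{3420493}{11311811}$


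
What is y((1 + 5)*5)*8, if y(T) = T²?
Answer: 7200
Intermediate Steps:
y((1 + 5)*5)*8 = ((1 + 5)*5)²*8 = (6*5)²*8 = 30²*8 = 900*8 = 7200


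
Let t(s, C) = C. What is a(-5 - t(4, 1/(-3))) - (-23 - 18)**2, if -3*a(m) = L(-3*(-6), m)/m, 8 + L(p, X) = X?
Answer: -35320/21 ≈ -1681.9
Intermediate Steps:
L(p, X) = -8 + X
a(m) = -(-8 + m)/(3*m)
a(-5 - t(4, 1/(-3))) - (-23 - 18)**2 = (8 - (-5 - 1/(-3)))/(3*(-5 - 1/(-3))) - (-23 - 18)**2 = (8 - (-5 - 1*(-1/3)))/(3*(-5 - 1*(-1/3))) - 1*(-41)**2 = (8 - (-5 + 1/3))/(3*(-5 + 1/3)) - 1*1681 = (8 - 1*(-14/3))/(3*(-14/3)) - 1681 = (1/3)*(-3/14)*(8 + 14/3) - 1681 = (1/3)*(-3/14)*(38/3) - 1681 = -19/21 - 1681 = -35320/21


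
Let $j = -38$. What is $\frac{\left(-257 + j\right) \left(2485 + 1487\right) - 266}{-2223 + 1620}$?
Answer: $\frac{1172006}{603} \approx 1943.6$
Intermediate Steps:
$\frac{\left(-257 + j\right) \left(2485 + 1487\right) - 266}{-2223 + 1620} = \frac{\left(-257 - 38\right) \left(2485 + 1487\right) - 266}{-2223 + 1620} = \frac{\left(-295\right) 3972 - 266}{-603} = \left(-1171740 - 266\right) \left(- \frac{1}{603}\right) = \left(-1172006\right) \left(- \frac{1}{603}\right) = \frac{1172006}{603}$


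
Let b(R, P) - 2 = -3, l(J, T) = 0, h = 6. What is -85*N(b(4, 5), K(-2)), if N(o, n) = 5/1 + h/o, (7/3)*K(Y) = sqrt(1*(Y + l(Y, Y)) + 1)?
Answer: 85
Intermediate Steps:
b(R, P) = -1 (b(R, P) = 2 - 3 = -1)
K(Y) = 3*sqrt(1 + Y)/7 (K(Y) = 3*sqrt(1*(Y + 0) + 1)/7 = 3*sqrt(1*Y + 1)/7 = 3*sqrt(Y + 1)/7 = 3*sqrt(1 + Y)/7)
N(o, n) = 5 + 6/o (N(o, n) = 5/1 + 6/o = 5*1 + 6/o = 5 + 6/o)
-85*N(b(4, 5), K(-2)) = -85*(5 + 6/(-1)) = -85*(5 + 6*(-1)) = -85*(5 - 6) = -85*(-1) = 85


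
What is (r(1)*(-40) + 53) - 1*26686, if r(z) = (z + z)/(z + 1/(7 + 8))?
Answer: -26708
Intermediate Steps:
r(z) = 2*z/(1/15 + z) (r(z) = (2*z)/(z + 1/15) = (2*z)/(1/15 + z) = 2*z/(1/15 + z))
(r(1)*(-40) + 53) - 1*26686 = ((30*1/(1 + 15*1))*(-40) + 53) - 1*26686 = ((30*1/(1 + 15))*(-40) + 53) - 26686 = ((30*1/16)*(-40) + 53) - 26686 = ((30*1*(1/16))*(-40) + 53) - 26686 = ((15/8)*(-40) + 53) - 26686 = (-75 + 53) - 26686 = -22 - 26686 = -26708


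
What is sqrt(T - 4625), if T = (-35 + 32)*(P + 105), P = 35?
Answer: I*sqrt(5045) ≈ 71.028*I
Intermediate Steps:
T = -420 (T = (-35 + 32)*(35 + 105) = -3*140 = -420)
sqrt(T - 4625) = sqrt(-420 - 4625) = sqrt(-5045) = I*sqrt(5045)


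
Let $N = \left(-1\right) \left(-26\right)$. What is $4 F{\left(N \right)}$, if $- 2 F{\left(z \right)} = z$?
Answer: $-52$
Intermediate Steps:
$N = 26$
$F{\left(z \right)} = - \frac{z}{2}$
$4 F{\left(N \right)} = 4 \left(\left(- \frac{1}{2}\right) 26\right) = 4 \left(-13\right) = -52$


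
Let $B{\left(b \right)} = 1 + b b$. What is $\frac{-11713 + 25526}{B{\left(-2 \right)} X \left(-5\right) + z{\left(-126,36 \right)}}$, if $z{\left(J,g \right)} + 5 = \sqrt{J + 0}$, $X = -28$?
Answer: $\frac{505265}{25429} - \frac{2181 i \sqrt{14}}{25429} \approx 19.87 - 0.32092 i$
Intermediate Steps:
$B{\left(b \right)} = 1 + b^{2}$
$z{\left(J,g \right)} = -5 + \sqrt{J}$ ($z{\left(J,g \right)} = -5 + \sqrt{J + 0} = -5 + \sqrt{J}$)
$\frac{-11713 + 25526}{B{\left(-2 \right)} X \left(-5\right) + z{\left(-126,36 \right)}} = \frac{-11713 + 25526}{\left(1 + \left(-2\right)^{2}\right) \left(-28\right) \left(-5\right) - \left(5 - \sqrt{-126}\right)} = \frac{13813}{\left(1 + 4\right) \left(-28\right) \left(-5\right) - \left(5 - 3 i \sqrt{14}\right)} = \frac{13813}{5 \left(-28\right) \left(-5\right) - \left(5 - 3 i \sqrt{14}\right)} = \frac{13813}{\left(-140\right) \left(-5\right) - \left(5 - 3 i \sqrt{14}\right)} = \frac{13813}{700 - \left(5 - 3 i \sqrt{14}\right)} = \frac{13813}{695 + 3 i \sqrt{14}}$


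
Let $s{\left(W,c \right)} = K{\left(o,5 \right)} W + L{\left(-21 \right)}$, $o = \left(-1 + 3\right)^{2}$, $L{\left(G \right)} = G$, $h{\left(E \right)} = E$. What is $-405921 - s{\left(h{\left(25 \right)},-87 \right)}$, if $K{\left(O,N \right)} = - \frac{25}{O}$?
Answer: $- \frac{1622975}{4} \approx -4.0574 \cdot 10^{5}$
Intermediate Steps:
$o = 4$ ($o = 2^{2} = 4$)
$s{\left(W,c \right)} = -21 - \frac{25 W}{4}$ ($s{\left(W,c \right)} = - \frac{25}{4} W - 21 = \left(-25\right) \frac{1}{4} W - 21 = - \frac{25 W}{4} - 21 = -21 - \frac{25 W}{4}$)
$-405921 - s{\left(h{\left(25 \right)},-87 \right)} = -405921 - \left(-21 - \frac{625}{4}\right) = -405921 - - \frac{709}{4} = -405921 + \frac{709}{4} = - \frac{1622975}{4}$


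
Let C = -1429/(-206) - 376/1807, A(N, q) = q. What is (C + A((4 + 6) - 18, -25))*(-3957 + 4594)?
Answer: -333263847/28634 ≈ -11639.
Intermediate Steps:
C = 2504747/372242 (C = -1429*(-1/206) - 376*1/1807 = 1429/206 - 376/1807 = 2504747/372242 ≈ 6.7288)
(C + A((4 + 6) - 18, -25))*(-3957 + 4594) = (2504747/372242 - 25)*(-3957 + 4594) = -6801303/372242*637 = -333263847/28634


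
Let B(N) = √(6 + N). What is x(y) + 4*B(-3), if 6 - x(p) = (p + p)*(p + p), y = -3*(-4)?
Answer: -570 + 4*√3 ≈ -563.07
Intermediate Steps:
y = 12
x(p) = 6 - 4*p² (x(p) = 6 - (p + p)*(p + p) = 6 - 2*p*2*p = 6 - 4*p²)
x(y) + 4*B(-3) = (6 - 4*12²) + 4*√(6 - 3) = (6 - 4*144) + 4*√3 = (6 - 576) + 4*√3 = -570 + 4*√3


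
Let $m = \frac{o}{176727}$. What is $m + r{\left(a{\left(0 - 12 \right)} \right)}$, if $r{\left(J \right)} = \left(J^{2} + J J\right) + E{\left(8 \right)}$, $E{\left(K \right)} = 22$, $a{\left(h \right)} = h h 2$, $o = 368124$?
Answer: $\frac{9773714898}{58909} \approx 1.6591 \cdot 10^{5}$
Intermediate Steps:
$a{\left(h \right)} = 2 h^{2}$ ($a{\left(h \right)} = h^{2} \cdot 2 = 2 h^{2}$)
$r{\left(J \right)} = 22 + 2 J^{2}$ ($r{\left(J \right)} = \left(J^{2} + J J\right) + 22 = \left(J^{2} + J^{2}\right) + 22 = 2 J^{2} + 22 = 22 + 2 J^{2}$)
$m = \frac{122708}{58909}$ ($m = \frac{368124}{176727} = 368124 \cdot \frac{1}{176727} = \frac{122708}{58909} \approx 2.083$)
$m + r{\left(a{\left(0 - 12 \right)} \right)} = \frac{122708}{58909} + \left(22 + 2 \left(2 \left(0 - 12\right)^{2}\right)^{2}\right) = \frac{122708}{58909} + \left(22 + 2 \left(2 \left(-12\right)^{2}\right)^{2}\right) = \frac{122708}{58909} + \left(22 + 2 \left(2 \cdot 144\right)^{2}\right) = \frac{122708}{58909} + \left(22 + 2 \cdot 288^{2}\right) = \frac{122708}{58909} + \left(22 + 2 \cdot 82944\right) = \frac{122708}{58909} + \left(22 + 165888\right) = \frac{122708}{58909} + 165910 = \frac{9773714898}{58909}$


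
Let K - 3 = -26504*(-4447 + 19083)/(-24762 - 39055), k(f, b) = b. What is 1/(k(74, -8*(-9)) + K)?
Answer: 63817/392698819 ≈ 0.00016251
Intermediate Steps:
K = 388103995/63817 (K = 3 - 26504*(-4447 + 19083)/(-24762 - 39055) = 3 - 26504/((-63817/14636)) = 3 - 26504/((-63817*1/14636)) = 3 - 26504/(-63817/14636) = 3 - 26504*(-14636/63817) = 3 + 387912544/63817 = 388103995/63817 ≈ 6081.5)
1/(k(74, -8*(-9)) + K) = 1/(-8*(-9) + 388103995/63817) = 1/(72 + 388103995/63817) = 1/(392698819/63817) = 63817/392698819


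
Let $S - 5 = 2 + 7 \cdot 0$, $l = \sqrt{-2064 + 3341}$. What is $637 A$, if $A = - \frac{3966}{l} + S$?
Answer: $4459 - \frac{2526342 \sqrt{1277}}{1277} \approx -66237.0$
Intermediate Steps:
$l = \sqrt{1277} \approx 35.735$
$S = 7$ ($S = 5 + \left(2 + 7 \cdot 0\right) = 5 + \left(2 + 0\right) = 5 + 2 = 7$)
$A = 7 - \frac{3966 \sqrt{1277}}{1277}$ ($A = - \frac{3966}{\sqrt{1277}} + 7 = - 3966 \frac{\sqrt{1277}}{1277} + 7 = - \frac{3966 \sqrt{1277}}{1277} + 7 = 7 - \frac{3966 \sqrt{1277}}{1277} \approx -103.98$)
$637 A = 637 \left(7 - \frac{3966 \sqrt{1277}}{1277}\right) = 4459 - \frac{2526342 \sqrt{1277}}{1277}$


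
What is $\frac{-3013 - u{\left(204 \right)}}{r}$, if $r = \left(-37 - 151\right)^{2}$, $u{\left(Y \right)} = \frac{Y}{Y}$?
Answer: $- \frac{1507}{17672} \approx -0.085276$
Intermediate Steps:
$u{\left(Y \right)} = 1$
$r = 35344$ ($r = \left(-188\right)^{2} = 35344$)
$\frac{-3013 - u{\left(204 \right)}}{r} = \frac{-3013 - 1}{35344} = \left(-3013 - 1\right) \frac{1}{35344} = \left(-3014\right) \frac{1}{35344} = - \frac{1507}{17672}$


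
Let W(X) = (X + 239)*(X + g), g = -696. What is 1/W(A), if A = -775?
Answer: 1/788456 ≈ 1.2683e-6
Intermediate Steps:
W(X) = (-696 + X)*(239 + X) (W(X) = (X + 239)*(X - 696) = (239 + X)*(-696 + X) = (-696 + X)*(239 + X))
1/W(A) = 1/(-166344 + (-775)² - 457*(-775)) = 1/(-166344 + 600625 + 354175) = 1/788456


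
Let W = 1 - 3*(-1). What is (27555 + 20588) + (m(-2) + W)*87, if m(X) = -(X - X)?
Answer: 48491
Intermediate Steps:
m(X) = 0 (m(X) = -1*0 = 0)
W = 4 (W = 1 + 3 = 4)
(27555 + 20588) + (m(-2) + W)*87 = (27555 + 20588) + (0 + 4)*87 = 48143 + 4*87 = 48143 + 348 = 48491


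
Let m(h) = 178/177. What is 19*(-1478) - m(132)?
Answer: -4970692/177 ≈ -28083.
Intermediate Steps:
m(h) = 178/177 (m(h) = 178*(1/177) = 178/177)
19*(-1478) - m(132) = 19*(-1478) - 1*178/177 = -28082 - 178/177 = -4970692/177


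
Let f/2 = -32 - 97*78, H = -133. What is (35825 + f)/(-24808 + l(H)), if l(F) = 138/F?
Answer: -2743657/3299602 ≈ -0.83151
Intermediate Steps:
f = -15196 (f = 2*(-32 - 97*78) = 2*(-32 - 7566) = 2*(-7598) = -15196)
(35825 + f)/(-24808 + l(H)) = (35825 - 15196)/(-24808 + 138/(-133)) = 20629/(-24808 + 138*(-1/133)) = 20629/(-24808 - 138/133) = 20629/(-3299602/133) = 20629*(-133/3299602) = -2743657/3299602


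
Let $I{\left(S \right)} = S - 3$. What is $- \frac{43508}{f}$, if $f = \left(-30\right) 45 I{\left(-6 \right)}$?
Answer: $- \frac{21754}{6075} \approx -3.5809$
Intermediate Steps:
$I{\left(S \right)} = -3 + S$ ($I{\left(S \right)} = S - 3 = -3 + S$)
$f = 12150$ ($f = \left(-30\right) 45 \left(-3 - 6\right) = \left(-1350\right) \left(-9\right) = 12150$)
$- \frac{43508}{f} = - \frac{43508}{12150} = \left(-43508\right) \frac{1}{12150} = - \frac{21754}{6075}$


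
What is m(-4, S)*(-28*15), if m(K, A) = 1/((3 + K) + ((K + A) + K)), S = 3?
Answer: 70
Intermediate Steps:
m(K, A) = 1/(3 + A + 3*K) (m(K, A) = 1/((3 + K) + ((A + K) + K)) = 1/((3 + K) + (A + 2*K)) = 1/(3 + A + 3*K))
m(-4, S)*(-28*15) = (-28*15)/(3 + 3 + 3*(-4)) = -420/(3 + 3 - 12) = -420/(-6) = -1/6*(-420) = 70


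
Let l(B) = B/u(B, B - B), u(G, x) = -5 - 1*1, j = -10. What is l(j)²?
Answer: 25/9 ≈ 2.7778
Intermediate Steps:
u(G, x) = -6 (u(G, x) = -5 - 1 = -6)
l(B) = -B/6 (l(B) = B/(-6) = B*(-⅙) = -B/6)
l(j)² = (-⅙*(-10))² = (5/3)² = 25/9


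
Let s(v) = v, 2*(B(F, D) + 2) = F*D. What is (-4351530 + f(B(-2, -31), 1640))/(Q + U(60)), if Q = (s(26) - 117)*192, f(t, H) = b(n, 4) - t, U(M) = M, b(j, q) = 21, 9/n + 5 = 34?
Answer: 2175769/8706 ≈ 249.92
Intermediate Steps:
n = 9/29 (n = 9/(-5 + 34) = 9/29 ≈ 0.31034)
B(F, D) = -2 + D*F/2 (B(F, D) = -2 + (F*D)/2 = -2 + (D*F)/2 = -2 + D*F/2)
f(t, H) = 21 - t
Q = -17472 (Q = (26 - 117)*192 = -91*192 = -17472)
(-4351530 + f(B(-2, -31), 1640))/(Q + U(60)) = (-4351530 + (21 - (-2 + (½)*(-31)*(-2))))/(-17472 + 60) = (-4351530 + (21 - (-2 + 31)))/(-17412) = (-4351530 + (21 - 1*29))*(-1/17412) = (-4351530 + (21 - 29))*(-1/17412) = (-4351530 - 8)*(-1/17412) = -4351538*(-1/17412) = 2175769/8706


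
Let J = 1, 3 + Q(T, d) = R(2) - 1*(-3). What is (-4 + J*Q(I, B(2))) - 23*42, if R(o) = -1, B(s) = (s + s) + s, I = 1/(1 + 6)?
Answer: -971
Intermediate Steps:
I = ⅐ (I = 1/7 = ⅐ ≈ 0.14286)
B(s) = 3*s (B(s) = 2*s + s = 3*s)
Q(T, d) = -1 (Q(T, d) = -3 + (-1 - 1*(-3)) = -3 + (-1 + 3) = -3 + 2 = -1)
(-4 + J*Q(I, B(2))) - 23*42 = (-4 + 1*(-1)) - 23*42 = (-4 - 1) - 966 = -5 - 966 = -971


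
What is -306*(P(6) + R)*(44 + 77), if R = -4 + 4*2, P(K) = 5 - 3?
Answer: -222156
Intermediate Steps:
P(K) = 2
R = 4 (R = -4 + 8 = 4)
-306*(P(6) + R)*(44 + 77) = -306*(2 + 4)*(44 + 77) = -1836*121 = -306*726 = -222156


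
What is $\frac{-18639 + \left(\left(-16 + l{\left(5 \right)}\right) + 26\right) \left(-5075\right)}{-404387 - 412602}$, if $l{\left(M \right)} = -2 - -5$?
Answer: $\frac{84614}{816989} \approx 0.10357$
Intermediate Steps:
$l{\left(M \right)} = 3$ ($l{\left(M \right)} = -2 + 5 = 3$)
$\frac{-18639 + \left(\left(-16 + l{\left(5 \right)}\right) + 26\right) \left(-5075\right)}{-404387 - 412602} = \frac{-18639 + \left(\left(-16 + 3\right) + 26\right) \left(-5075\right)}{-404387 - 412602} = \frac{-18639 + \left(-13 + 26\right) \left(-5075\right)}{-816989} = \left(-18639 + 13 \left(-5075\right)\right) \left(- \frac{1}{816989}\right) = \left(-18639 - 65975\right) \left(- \frac{1}{816989}\right) = \left(-84614\right) \left(- \frac{1}{816989}\right) = \frac{84614}{816989}$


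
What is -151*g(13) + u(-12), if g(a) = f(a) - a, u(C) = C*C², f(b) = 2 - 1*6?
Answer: 839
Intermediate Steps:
f(b) = -4 (f(b) = 2 - 6 = -4)
u(C) = C³
g(a) = -4 - a
-151*g(13) + u(-12) = -151*(-4 - 1*13) + (-12)³ = -151*(-4 - 13) - 1728 = -151*(-17) - 1728 = 2567 - 1728 = 839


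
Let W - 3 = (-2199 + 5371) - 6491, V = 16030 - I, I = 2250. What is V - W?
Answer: 17096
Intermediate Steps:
V = 13780 (V = 16030 - 1*2250 = 16030 - 2250 = 13780)
W = -3316 (W = 3 + ((-2199 + 5371) - 6491) = 3 + (3172 - 6491) = 3 - 3319 = -3316)
V - W = 13780 - 1*(-3316) = 13780 + 3316 = 17096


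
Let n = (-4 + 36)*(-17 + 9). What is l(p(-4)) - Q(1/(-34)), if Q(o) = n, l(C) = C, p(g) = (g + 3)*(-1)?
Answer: 257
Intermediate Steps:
p(g) = -3 - g (p(g) = (3 + g)*(-1) = -3 - g)
n = -256 (n = 32*(-8) = -256)
Q(o) = -256
l(p(-4)) - Q(1/(-34)) = (-3 - 1*(-4)) - 1*(-256) = (-3 + 4) + 256 = 1 + 256 = 257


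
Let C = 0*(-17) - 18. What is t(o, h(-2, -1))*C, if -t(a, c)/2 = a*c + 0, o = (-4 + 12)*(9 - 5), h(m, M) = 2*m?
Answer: -4608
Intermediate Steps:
C = -18 (C = 0 - 18 = -18)
o = 32 (o = 8*4 = 32)
t(a, c) = -2*a*c (t(a, c) = -2*(a*c + 0) = -2*a*c)
t(o, h(-2, -1))*C = -2*32*2*(-2)*(-18) = -2*32*(-4)*(-18) = 256*(-18) = -4608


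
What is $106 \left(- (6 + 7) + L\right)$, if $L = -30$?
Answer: $-4558$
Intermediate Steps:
$106 \left(- (6 + 7) + L\right) = 106 \left(- (6 + 7) - 30\right) = 106 \left(\left(-1\right) 13 - 30\right) = 106 \left(-13 - 30\right) = 106 \left(-43\right) = -4558$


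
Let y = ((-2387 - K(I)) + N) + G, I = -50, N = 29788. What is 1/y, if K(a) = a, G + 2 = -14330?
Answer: 1/13119 ≈ 7.6225e-5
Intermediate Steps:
G = -14332 (G = -2 - 14330 = -14332)
y = 13119 (y = ((-2387 - 1*(-50)) + 29788) - 14332 = ((-2387 + 50) + 29788) - 14332 = (-2337 + 29788) - 14332 = 27451 - 14332 = 13119)
1/y = 1/13119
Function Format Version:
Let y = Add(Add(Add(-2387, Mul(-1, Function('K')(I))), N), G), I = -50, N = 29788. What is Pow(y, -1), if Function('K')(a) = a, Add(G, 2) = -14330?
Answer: Rational(1, 13119) ≈ 7.6225e-5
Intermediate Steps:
G = -14332 (G = Add(-2, -14330) = -14332)
y = 13119 (y = Add(Add(Add(-2387, Mul(-1, -50)), 29788), -14332) = Add(Add(Add(-2387, 50), 29788), -14332) = Add(Add(-2337, 29788), -14332) = Add(27451, -14332) = 13119)
Pow(y, -1) = Pow(13119, -1) = Rational(1, 13119)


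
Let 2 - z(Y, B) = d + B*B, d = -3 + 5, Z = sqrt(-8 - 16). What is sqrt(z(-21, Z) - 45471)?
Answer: I*sqrt(45447) ≈ 213.18*I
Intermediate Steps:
Z = 2*I*sqrt(6) (Z = sqrt(-24) = 2*I*sqrt(6) ≈ 4.899*I)
d = 2
z(Y, B) = -B**2 (z(Y, B) = 2 - (2 + B*B) = 2 - (2 + B**2) = 2 + (-2 - B**2) = -B**2)
sqrt(z(-21, Z) - 45471) = sqrt(-(2*I*sqrt(6))**2 - 45471) = sqrt(-1*(-24) - 45471) = sqrt(24 - 45471) = sqrt(-45447) = I*sqrt(45447)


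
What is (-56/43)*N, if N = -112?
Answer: 6272/43 ≈ 145.86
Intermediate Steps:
(-56/43)*N = -56/43*(-112) = 6272/43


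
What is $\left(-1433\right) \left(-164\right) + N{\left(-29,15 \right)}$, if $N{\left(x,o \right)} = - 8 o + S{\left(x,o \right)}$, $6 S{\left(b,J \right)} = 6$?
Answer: $234893$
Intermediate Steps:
$S{\left(b,J \right)} = 1$ ($S{\left(b,J \right)} = \frac{1}{6} \cdot 6 = 1$)
$N{\left(x,o \right)} = 1 - 8 o$ ($N{\left(x,o \right)} = - 8 o + 1 = 1 - 8 o$)
$\left(-1433\right) \left(-164\right) + N{\left(-29,15 \right)} = \left(-1433\right) \left(-164\right) + \left(1 - 120\right) = 235012 + \left(1 - 120\right) = 235012 - 119 = 234893$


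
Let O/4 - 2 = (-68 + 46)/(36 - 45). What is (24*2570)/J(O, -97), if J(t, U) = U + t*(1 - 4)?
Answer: -185040/451 ≈ -410.29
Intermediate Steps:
O = 160/9 (O = 8 + 4*((-68 + 46)/(36 - 45)) = 8 + 4*(-22/(-9)) = 8 + 4*(-22*(-⅑)) = 8 + 4*(22/9) = 8 + 88/9 = 160/9 ≈ 17.778)
J(t, U) = U - 3*t (J(t, U) = U + t*(-3) = U - 3*t)
(24*2570)/J(O, -97) = (24*2570)/(-97 - 3*160/9) = 61680/(-97 - 160/3) = 61680/(-451/3) = 61680*(-3/451) = -185040/451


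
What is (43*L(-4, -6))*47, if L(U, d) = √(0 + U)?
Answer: 4042*I ≈ 4042.0*I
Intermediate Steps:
L(U, d) = √U
(43*L(-4, -6))*47 = (43*√(-4))*47 = (43*(2*I))*47 = (86*I)*47 = 4042*I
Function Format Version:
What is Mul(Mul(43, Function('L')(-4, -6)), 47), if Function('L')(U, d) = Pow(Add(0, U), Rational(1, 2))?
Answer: Mul(4042, I) ≈ Mul(4042.0, I)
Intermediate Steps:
Function('L')(U, d) = Pow(U, Rational(1, 2))
Mul(Mul(43, Function('L')(-4, -6)), 47) = Mul(Mul(43, Pow(-4, Rational(1, 2))), 47) = Mul(Mul(43, Mul(2, I)), 47) = Mul(Mul(86, I), 47) = Mul(4042, I)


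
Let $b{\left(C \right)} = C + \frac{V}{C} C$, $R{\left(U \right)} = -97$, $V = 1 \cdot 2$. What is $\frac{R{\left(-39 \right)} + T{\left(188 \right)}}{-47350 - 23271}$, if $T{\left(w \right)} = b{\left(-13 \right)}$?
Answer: $\frac{108}{70621} \approx 0.0015293$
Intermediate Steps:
$V = 2$
$b{\left(C \right)} = 2 + C$ ($b{\left(C \right)} = C + \frac{2}{C} C = C + 2 = 2 + C$)
$T{\left(w \right)} = -11$ ($T{\left(w \right)} = 2 - 13 = -11$)
$\frac{R{\left(-39 \right)} + T{\left(188 \right)}}{-47350 - 23271} = \frac{-97 - 11}{-47350 - 23271} = - \frac{108}{-70621} = \left(-108\right) \left(- \frac{1}{70621}\right) = \frac{108}{70621}$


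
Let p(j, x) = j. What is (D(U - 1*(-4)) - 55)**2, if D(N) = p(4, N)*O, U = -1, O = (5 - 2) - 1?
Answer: 2209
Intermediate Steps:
O = 2 (O = 3 - 1 = 2)
D(N) = 8 (D(N) = 4*2 = 8)
(D(U - 1*(-4)) - 55)**2 = (8 - 55)**2 = (-47)**2 = 2209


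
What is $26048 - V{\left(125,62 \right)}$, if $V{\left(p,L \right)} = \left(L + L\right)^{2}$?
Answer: $10672$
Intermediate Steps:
$V{\left(p,L \right)} = 4 L^{2}$ ($V{\left(p,L \right)} = \left(2 L\right)^{2} = 4 L^{2}$)
$26048 - V{\left(125,62 \right)} = 26048 - 4 \cdot 62^{2} = 26048 - 4 \cdot 3844 = 26048 - 15376 = 10672$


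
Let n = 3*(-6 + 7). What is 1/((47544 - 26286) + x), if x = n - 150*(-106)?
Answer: 1/37161 ≈ 2.6910e-5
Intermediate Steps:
n = 3 (n = 3*1 = 3)
x = 15903 (x = 3 - 150*(-106) = 3 + 15900 = 15903)
1/((47544 - 26286) + x) = 1/((47544 - 26286) + 15903) = 1/(21258 + 15903) = 1/37161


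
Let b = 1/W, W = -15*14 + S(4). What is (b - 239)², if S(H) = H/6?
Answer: 22528509025/394384 ≈ 57123.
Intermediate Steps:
S(H) = H/6 (S(H) = H*(⅙) = H/6)
W = -628/3 (W = -15*14 + (⅙)*4 = -210 + ⅔ = -628/3 ≈ -209.33)
b = -3/628 (b = 1/(-628/3) = -3/628 ≈ -0.0047771)
(b - 239)² = (-3/628 - 239)² = (-150095/628)² = 22528509025/394384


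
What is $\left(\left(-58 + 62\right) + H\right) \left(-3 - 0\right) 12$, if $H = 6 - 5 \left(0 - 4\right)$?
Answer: $-1080$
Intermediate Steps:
$H = 26$ ($H = 6 - 5 \left(0 - 4\right) = 6 - -20 = 6 + 20 = 26$)
$\left(\left(-58 + 62\right) + H\right) \left(-3 - 0\right) 12 = \left(\left(-58 + 62\right) + 26\right) \left(-3 - 0\right) 12 = \left(4 + 26\right) \left(-3 + 0\right) 12 = 30 \left(\left(-3\right) 12\right) = 30 \left(-36\right) = -1080$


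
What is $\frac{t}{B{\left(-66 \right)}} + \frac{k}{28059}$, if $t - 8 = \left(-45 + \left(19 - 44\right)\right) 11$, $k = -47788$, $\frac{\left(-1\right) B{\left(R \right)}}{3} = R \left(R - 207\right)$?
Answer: $- \frac{142319533}{84261177} \approx -1.689$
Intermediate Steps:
$B{\left(R \right)} = - 3 R \left(-207 + R\right)$ ($B{\left(R \right)} = - 3 R \left(R - 207\right) = - 3 R \left(-207 + R\right)$)
$t = -762$ ($t = 8 + \left(-45 + \left(19 - 44\right)\right) 11 = 8 + \left(-45 - 25\right) 11 = 8 - 770 = -762$)
$\frac{t}{B{\left(-66 \right)}} + \frac{k}{28059} = - \frac{762}{3 \left(-66\right) \left(207 - -66\right)} - \frac{47788}{28059} = - \frac{762}{3 \left(-66\right) \left(207 + 66\right)} - \frac{47788}{28059} = - \frac{762}{3 \left(-66\right) 273} - \frac{47788}{28059} = - \frac{762}{-54054} - \frac{47788}{28059} = \left(-762\right) \left(- \frac{1}{54054}\right) - \frac{47788}{28059} = \frac{127}{9009} - \frac{47788}{28059} = - \frac{142319533}{84261177}$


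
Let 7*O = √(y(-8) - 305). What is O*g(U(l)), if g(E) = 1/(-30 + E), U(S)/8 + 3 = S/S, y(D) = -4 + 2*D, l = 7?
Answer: -5*I*√13/322 ≈ -0.055987*I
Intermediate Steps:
U(S) = -16 (U(S) = -24 + 8*(S/S) = -24 + 8*1 = -24 + 8 = -16)
O = 5*I*√13/7 (O = √((-4 + 2*(-8)) - 305)/7 = √((-4 - 16) - 305)/7 = √(-20 - 305)/7 = √(-325)/7 = (5*I*√13)/7 = 5*I*√13/7 ≈ 2.5754*I)
O*g(U(l)) = (5*I*√13/7)/(-30 - 16) = (5*I*√13/7)/(-46) = (5*I*√13/7)*(-1/46) = -5*I*√13/322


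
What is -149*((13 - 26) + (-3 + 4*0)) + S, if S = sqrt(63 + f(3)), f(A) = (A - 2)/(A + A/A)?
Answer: 2384 + sqrt(253)/2 ≈ 2392.0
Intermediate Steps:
f(A) = (-2 + A)/(1 + A) (f(A) = (-2 + A)/(A + 1) = (-2 + A)/(1 + A))
S = sqrt(253)/2 (S = sqrt(63 + (-2 + 3)/(1 + 3)) = sqrt(63 + 1/4) = sqrt(253/4) = sqrt(253)/2 ≈ 7.9530)
-149*((13 - 26) + (-3 + 4*0)) + S = -149*((13 - 26) + (-3 + 4*0)) + sqrt(253)/2 = -149*(-13 + (-3 + 0)) + sqrt(253)/2 = -149*(-13 - 3) + sqrt(253)/2 = -149*(-16) + sqrt(253)/2 = 2384 + sqrt(253)/2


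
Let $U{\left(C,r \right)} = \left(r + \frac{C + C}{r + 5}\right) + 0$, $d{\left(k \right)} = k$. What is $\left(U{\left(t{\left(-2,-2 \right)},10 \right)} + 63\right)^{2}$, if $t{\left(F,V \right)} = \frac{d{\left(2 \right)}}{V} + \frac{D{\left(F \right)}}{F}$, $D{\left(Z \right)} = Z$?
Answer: $5329$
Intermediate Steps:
$t{\left(F,V \right)} = 1 + \frac{2}{V}$ ($t{\left(F,V \right)} = \frac{2}{V} + \frac{F}{F} = \frac{2}{V} + 1 = 1 + \frac{2}{V}$)
$U{\left(C,r \right)} = r + \frac{2 C}{5 + r}$ ($U{\left(C,r \right)} = \left(r + \frac{2 C}{5 + r}\right) + 0 = r + \frac{2 C}{5 + r}$)
$\left(U{\left(t{\left(-2,-2 \right)},10 \right)} + 63\right)^{2} = \left(\frac{10^{2} + 2 \frac{2 - 2}{-2} + 5 \cdot 10}{5 + 10} + 63\right)^{2} = \left(\frac{100 + 2 \left(\left(- \frac{1}{2}\right) 0\right) + 50}{15} + 63\right)^{2} = \left(\frac{100 + 2 \cdot 0 + 50}{15} + 63\right)^{2} = \left(\frac{100 + 0 + 50}{15} + 63\right)^{2} = \left(\frac{1}{15} \cdot 150 + 63\right)^{2} = \left(10 + 63\right)^{2} = 73^{2} = 5329$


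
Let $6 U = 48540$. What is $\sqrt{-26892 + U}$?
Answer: $i \sqrt{18802} \approx 137.12 i$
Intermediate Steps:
$U = 8090$ ($U = \frac{1}{6} \cdot 48540 = 8090$)
$\sqrt{-26892 + U} = \sqrt{-26892 + 8090} = \sqrt{-18802} = i \sqrt{18802}$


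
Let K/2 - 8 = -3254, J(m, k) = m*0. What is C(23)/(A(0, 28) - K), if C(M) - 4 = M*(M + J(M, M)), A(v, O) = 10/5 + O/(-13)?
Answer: 6929/84394 ≈ 0.082103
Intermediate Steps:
A(v, O) = 2 - O/13 (A(v, O) = 10*(⅕) + O*(-1/13) = 2 - O/13)
J(m, k) = 0
C(M) = 4 + M² (C(M) = 4 + M*(M + 0) = 4 + M*M = 4 + M²)
K = -6492 (K = 16 + 2*(-3254) = 16 - 6508 = -6492)
C(23)/(A(0, 28) - K) = (4 + 23²)/((2 - 1/13*28) - 1*(-6492)) = (4 + 529)/((2 - 28/13) + 6492) = 533/(-2/13 + 6492) = 533/(84394/13) = 533*(13/84394) = 6929/84394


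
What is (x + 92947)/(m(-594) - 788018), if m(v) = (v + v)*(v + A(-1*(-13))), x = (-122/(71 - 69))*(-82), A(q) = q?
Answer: -97949/97790 ≈ -1.0016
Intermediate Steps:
x = 5002 (x = (-122/2)*(-82) = ((½)*(-122))*(-82) = -61*(-82) = 5002)
m(v) = 2*v*(13 + v) (m(v) = (v + v)*(v - 1*(-13)) = (2*v)*(v + 13) = (2*v)*(13 + v) = 2*v*(13 + v))
(x + 92947)/(m(-594) - 788018) = (5002 + 92947)/(2*(-594)*(13 - 594) - 788018) = 97949/(2*(-594)*(-581) - 788018) = 97949/(690228 - 788018) = 97949/(-97790) = 97949*(-1/97790) = -97949/97790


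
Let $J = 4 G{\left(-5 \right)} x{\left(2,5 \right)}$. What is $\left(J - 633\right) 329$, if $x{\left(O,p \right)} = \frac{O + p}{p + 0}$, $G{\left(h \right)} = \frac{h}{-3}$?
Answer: $- \frac{615559}{3} \approx -2.0519 \cdot 10^{5}$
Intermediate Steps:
$G{\left(h \right)} = - \frac{h}{3}$ ($G{\left(h \right)} = h \left(- \frac{1}{3}\right) = - \frac{h}{3}$)
$x{\left(O,p \right)} = \frac{O + p}{p}$
$J = \frac{28}{3}$ ($J = 4 \left(\left(- \frac{1}{3}\right) \left(-5\right)\right) \frac{2 + 5}{5} = 4 \cdot \frac{5}{3} \cdot \frac{1}{5} \cdot 7 = \frac{20}{3} \cdot \frac{7}{5} = \frac{28}{3} \approx 9.3333$)
$\left(J - 633\right) 329 = \left(\frac{28}{3} - 633\right) 329 = \left(- \frac{1871}{3}\right) 329 = - \frac{615559}{3}$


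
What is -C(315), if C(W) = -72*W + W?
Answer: 22365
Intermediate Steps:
C(W) = -71*W
-C(315) = -(-71)*315 = -1*(-22365) = 22365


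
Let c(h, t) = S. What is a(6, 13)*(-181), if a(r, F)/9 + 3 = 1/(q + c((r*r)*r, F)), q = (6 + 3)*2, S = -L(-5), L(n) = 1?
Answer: 81450/17 ≈ 4791.2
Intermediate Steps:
S = -1 (S = -1*1 = -1)
c(h, t) = -1
q = 18 (q = 9*2 = 18)
a(r, F) = -450/17 (a(r, F) = -27 + 9/(18 - 1) = -27 + 9/17 = -450/17)
a(6, 13)*(-181) = -450/17*(-181) = 81450/17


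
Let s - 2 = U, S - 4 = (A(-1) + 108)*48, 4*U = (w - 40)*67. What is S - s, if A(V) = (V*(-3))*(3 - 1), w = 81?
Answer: 19149/4 ≈ 4787.3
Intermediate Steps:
A(V) = -6*V (A(V) = -3*V*2 = -6*V)
U = 2747/4 (U = ((81 - 40)*67)/4 = (41*67)/4 = (¼)*2747 = 2747/4 ≈ 686.75)
S = 5476 (S = 4 + (-6*(-1) + 108)*48 = 4 + (6 + 108)*48 = 4 + 114*48 = 4 + 5472 = 5476)
s = 2755/4 (s = 2 + 2747/4 = 2755/4 ≈ 688.75)
S - s = 5476 - 1*2755/4 = 5476 - 2755/4 = 19149/4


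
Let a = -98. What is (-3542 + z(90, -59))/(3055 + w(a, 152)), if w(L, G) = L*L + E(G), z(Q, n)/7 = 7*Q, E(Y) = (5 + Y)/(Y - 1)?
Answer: 65534/955833 ≈ 0.068562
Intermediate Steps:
E(Y) = (5 + Y)/(-1 + Y)
z(Q, n) = 49*Q (z(Q, n) = 7*(7*Q) = 49*Q)
w(L, G) = L² + (5 + G)/(-1 + G) (w(L, G) = L*L + (5 + G)/(-1 + G) = L² + (5 + G)/(-1 + G))
(-3542 + z(90, -59))/(3055 + w(a, 152)) = (-3542 + 49*90)/(3055 + (5 + 152 + (-98)²*(-1 + 152))/(-1 + 152)) = (-3542 + 4410)/(3055 + (5 + 152 + 9604*151)/151) = 868/(3055 + (5 + 152 + 1450204)/151) = 868/(3055 + (1/151)*1450361) = 868/(3055 + 1450361/151) = 868/(1911666/151) = 868*(151/1911666) = 65534/955833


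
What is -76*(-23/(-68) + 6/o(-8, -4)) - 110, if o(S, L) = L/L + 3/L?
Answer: -33315/17 ≈ -1959.7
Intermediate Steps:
o(S, L) = 1 + 3/L
-76*(-23/(-68) + 6/o(-8, -4)) - 110 = -76*(-23/(-68) + 6/(((3 - 4)/(-4)))) - 110 = -76*(-23*(-1/68) + 6/((-¼*(-1)))) - 110 = -76*(23/68 + 6/(¼)) - 110 = -76*(23/68 + 6*4) - 110 = -76*(23/68 + 24) - 110 = -76*1655/68 - 110 = -31445/17 - 110 = -33315/17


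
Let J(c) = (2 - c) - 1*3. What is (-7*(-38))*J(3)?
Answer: -1064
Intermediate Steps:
J(c) = -1 - c (J(c) = (2 - c) - 3 = -1 - c)
(-7*(-38))*J(3) = (-7*(-38))*(-1 - 1*3) = 266*(-1 - 3) = 266*(-4) = -1064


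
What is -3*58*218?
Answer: -37932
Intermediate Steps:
-3*58*218 = -174*218 = -37932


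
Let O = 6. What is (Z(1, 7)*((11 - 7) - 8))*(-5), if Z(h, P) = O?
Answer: 120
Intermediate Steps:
Z(h, P) = 6
(Z(1, 7)*((11 - 7) - 8))*(-5) = (6*((11 - 7) - 8))*(-5) = (6*(4 - 8))*(-5) = (6*(-4))*(-5) = -24*(-5) = 120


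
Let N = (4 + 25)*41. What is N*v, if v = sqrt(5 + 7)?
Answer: 2378*sqrt(3) ≈ 4118.8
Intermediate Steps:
N = 1189 (N = 29*41 = 1189)
v = 2*sqrt(3) (v = sqrt(12) = 2*sqrt(3) ≈ 3.4641)
N*v = 1189*(2*sqrt(3)) = 2378*sqrt(3)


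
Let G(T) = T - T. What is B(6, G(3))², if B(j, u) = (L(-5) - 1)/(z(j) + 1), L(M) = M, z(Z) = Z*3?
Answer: 36/361 ≈ 0.099723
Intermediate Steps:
G(T) = 0
z(Z) = 3*Z
B(j, u) = -6/(1 + 3*j) (B(j, u) = (-5 - 1)/(3*j + 1) = -6/(1 + 3*j))
B(6, G(3))² = (-6/(1 + 3*6))² = (-6/(1 + 18))² = (-6/19)² = 36/361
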